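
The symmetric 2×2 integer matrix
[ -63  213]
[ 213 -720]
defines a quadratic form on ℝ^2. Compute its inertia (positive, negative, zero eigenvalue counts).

Answer: (1, 1, 0)

Derivation:
step 0: pivot -63 → sign −
step 1: pivot 1/7 → sign +
signature = (1, 1, 0)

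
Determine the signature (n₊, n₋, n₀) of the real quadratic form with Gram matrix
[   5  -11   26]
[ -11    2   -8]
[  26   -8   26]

Answer: (1, 2, 0)

Derivation:
step 0: pivot 5 → sign +
step 1: pivot -111/5 → sign −
step 2: pivot -6/37 → sign −
signature = (1, 2, 0)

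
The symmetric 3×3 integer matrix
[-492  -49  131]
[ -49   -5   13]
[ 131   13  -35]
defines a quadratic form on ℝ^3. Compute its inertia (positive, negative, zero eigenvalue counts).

step 0: pivot -492 → sign −
step 1: pivot -59/492 → sign −
step 2: pivot -6/59 → sign −
signature = (0, 3, 0)

Answer: (0, 3, 0)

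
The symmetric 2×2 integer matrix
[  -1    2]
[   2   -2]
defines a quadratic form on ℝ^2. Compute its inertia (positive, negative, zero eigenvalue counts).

step 0: pivot -1 → sign −
step 1: pivot 2 → sign +
signature = (1, 1, 0)

Answer: (1, 1, 0)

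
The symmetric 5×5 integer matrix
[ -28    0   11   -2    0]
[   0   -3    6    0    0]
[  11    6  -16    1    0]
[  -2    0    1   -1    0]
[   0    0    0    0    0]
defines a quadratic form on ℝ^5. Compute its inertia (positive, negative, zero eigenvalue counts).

Answer: (1, 3, 1)

Derivation:
step 0: pivot -28 → sign −
step 1: pivot -3 → sign −
step 2: pivot 9/28 → sign +
step 3: pivot -1 → sign −
step 4: row/col 4 already zero → sign 0
signature = (1, 3, 1)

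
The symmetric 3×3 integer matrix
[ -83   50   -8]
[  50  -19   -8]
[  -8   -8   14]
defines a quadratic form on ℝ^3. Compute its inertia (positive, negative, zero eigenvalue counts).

Answer: (1, 2, 0)

Derivation:
step 0: pivot -83 → sign −
step 1: pivot 923/83 → sign +
step 2: pivot -6/923 → sign −
signature = (1, 2, 0)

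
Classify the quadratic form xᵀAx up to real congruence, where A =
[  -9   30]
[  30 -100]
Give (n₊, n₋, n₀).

step 0: pivot -9 → sign −
step 1: row/col 1 already zero → sign 0
signature = (0, 1, 1)

Answer: (0, 1, 1)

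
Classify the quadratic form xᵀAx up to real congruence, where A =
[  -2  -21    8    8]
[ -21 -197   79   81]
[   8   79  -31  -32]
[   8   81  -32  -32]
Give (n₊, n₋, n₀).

Answer: (2, 2, 0)

Derivation:
step 0: pivot -2 → sign −
step 1: pivot 47/2 → sign +
step 2: pivot -3/47 → sign −
step 3: pivot 6 → sign +
signature = (2, 2, 0)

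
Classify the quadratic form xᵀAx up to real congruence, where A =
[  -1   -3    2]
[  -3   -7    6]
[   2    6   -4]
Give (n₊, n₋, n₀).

Answer: (1, 1, 1)

Derivation:
step 0: pivot -1 → sign −
step 1: pivot 2 → sign +
step 2: row/col 2 already zero → sign 0
signature = (1, 1, 1)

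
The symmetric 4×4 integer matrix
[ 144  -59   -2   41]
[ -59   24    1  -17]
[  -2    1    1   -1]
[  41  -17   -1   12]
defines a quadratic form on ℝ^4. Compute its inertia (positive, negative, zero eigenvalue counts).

Answer: (3, 1, 0)

Derivation:
step 0: pivot 144 → sign +
step 1: pivot -25/144 → sign −
step 2: pivot 29/25 → sign +
step 3: pivot 6/29 → sign +
signature = (3, 1, 0)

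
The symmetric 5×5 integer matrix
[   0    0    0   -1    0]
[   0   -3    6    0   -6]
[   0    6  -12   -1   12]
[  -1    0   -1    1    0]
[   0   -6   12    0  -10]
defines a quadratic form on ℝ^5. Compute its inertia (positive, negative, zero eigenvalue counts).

step 0: pivot -3 → sign −
step 1: pivot 1 → sign +
step 2: pivot -1 → sign −
step 3: pivot 2 → sign +
step 4: row/col 4 already zero → sign 0
signature = (2, 2, 1)

Answer: (2, 2, 1)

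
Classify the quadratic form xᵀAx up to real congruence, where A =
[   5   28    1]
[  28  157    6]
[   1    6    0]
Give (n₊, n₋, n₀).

step 0: pivot 5 → sign +
step 1: pivot 1/5 → sign +
step 2: pivot -1 → sign −
signature = (2, 1, 0)

Answer: (2, 1, 0)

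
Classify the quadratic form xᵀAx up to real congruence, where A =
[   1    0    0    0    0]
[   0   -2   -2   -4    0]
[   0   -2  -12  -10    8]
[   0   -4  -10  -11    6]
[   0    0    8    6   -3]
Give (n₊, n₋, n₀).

step 0: pivot 1 → sign +
step 1: pivot -2 → sign −
step 2: pivot -10 → sign −
step 3: pivot 3/5 → sign +
step 4: pivot 1 → sign +
signature = (3, 2, 0)

Answer: (3, 2, 0)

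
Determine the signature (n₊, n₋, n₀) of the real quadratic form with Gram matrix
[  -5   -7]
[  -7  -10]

Answer: (0, 2, 0)

Derivation:
step 0: pivot -5 → sign −
step 1: pivot -1/5 → sign −
signature = (0, 2, 0)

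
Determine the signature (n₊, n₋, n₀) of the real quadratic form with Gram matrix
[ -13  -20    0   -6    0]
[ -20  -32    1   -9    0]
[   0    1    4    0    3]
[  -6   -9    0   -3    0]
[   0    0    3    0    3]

Answer: (2, 3, 0)

Derivation:
step 0: pivot -13 → sign −
step 1: pivot -16/13 → sign −
step 2: pivot 77/16 → sign +
step 3: pivot -15/77 → sign −
step 4: pivot 6/5 → sign +
signature = (2, 3, 0)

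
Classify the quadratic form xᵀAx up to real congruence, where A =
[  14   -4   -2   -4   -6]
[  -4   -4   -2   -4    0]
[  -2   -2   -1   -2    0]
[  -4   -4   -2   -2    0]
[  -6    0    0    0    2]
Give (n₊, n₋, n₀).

step 0: pivot 14 → sign +
step 1: pivot -36/7 → sign −
step 2: pivot 2 → sign +
step 3: row/col 3 already zero → sign 0
step 4: row/col 4 already zero → sign 0
signature = (2, 1, 2)

Answer: (2, 1, 2)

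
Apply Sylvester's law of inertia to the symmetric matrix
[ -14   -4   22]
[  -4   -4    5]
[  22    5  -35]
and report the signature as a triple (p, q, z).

step 0: pivot -14 → sign −
step 1: pivot -20/7 → sign −
step 2: pivot 3/20 → sign +
signature = (1, 2, 0)

Answer: (1, 2, 0)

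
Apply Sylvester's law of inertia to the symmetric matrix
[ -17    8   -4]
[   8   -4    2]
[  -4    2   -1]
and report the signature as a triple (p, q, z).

step 0: pivot -17 → sign −
step 1: pivot -4/17 → sign −
step 2: row/col 2 already zero → sign 0
signature = (0, 2, 1)

Answer: (0, 2, 1)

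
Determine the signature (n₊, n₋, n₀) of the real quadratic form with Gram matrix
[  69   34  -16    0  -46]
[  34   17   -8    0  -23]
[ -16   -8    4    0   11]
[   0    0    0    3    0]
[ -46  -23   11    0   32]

Answer: (5, 0, 0)

Derivation:
step 0: pivot 69 → sign +
step 1: pivot 17/69 → sign +
step 2: pivot 4/17 → sign +
step 3: pivot 3 → sign +
step 4: pivot 3/4 → sign +
signature = (5, 0, 0)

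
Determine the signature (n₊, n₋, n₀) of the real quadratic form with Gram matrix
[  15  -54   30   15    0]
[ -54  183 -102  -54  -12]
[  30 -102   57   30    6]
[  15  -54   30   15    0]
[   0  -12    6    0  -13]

Answer: (2, 2, 1)

Derivation:
step 0: pivot 15 → sign +
step 1: pivot -57/5 → sign −
step 2: pivot 3/19 → sign +
step 3: pivot -1 → sign −
step 4: row/col 4 already zero → sign 0
signature = (2, 2, 1)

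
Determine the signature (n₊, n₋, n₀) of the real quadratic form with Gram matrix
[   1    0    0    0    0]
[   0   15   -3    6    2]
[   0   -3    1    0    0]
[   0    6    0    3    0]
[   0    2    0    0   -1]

Answer: (3, 2, 0)

Derivation:
step 0: pivot 1 → sign +
step 1: pivot 15 → sign +
step 2: pivot 2/5 → sign +
step 3: pivot -3 → sign −
step 4: pivot -1/3 → sign −
signature = (3, 2, 0)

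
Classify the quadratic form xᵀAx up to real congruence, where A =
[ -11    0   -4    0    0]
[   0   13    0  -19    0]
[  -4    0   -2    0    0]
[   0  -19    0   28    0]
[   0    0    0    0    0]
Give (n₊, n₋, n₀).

step 0: pivot -11 → sign −
step 1: pivot 13 → sign +
step 2: pivot -6/11 → sign −
step 3: pivot 3/13 → sign +
step 4: row/col 4 already zero → sign 0
signature = (2, 2, 1)

Answer: (2, 2, 1)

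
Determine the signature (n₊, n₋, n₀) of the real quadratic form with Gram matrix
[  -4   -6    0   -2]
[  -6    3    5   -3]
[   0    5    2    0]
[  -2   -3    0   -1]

Answer: (1, 2, 1)

Derivation:
step 0: pivot -4 → sign −
step 1: pivot 12 → sign +
step 2: pivot -1/12 → sign −
step 3: row/col 3 already zero → sign 0
signature = (1, 2, 1)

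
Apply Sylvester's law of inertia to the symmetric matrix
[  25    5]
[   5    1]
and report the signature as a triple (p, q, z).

step 0: pivot 25 → sign +
step 1: row/col 1 already zero → sign 0
signature = (1, 0, 1)

Answer: (1, 0, 1)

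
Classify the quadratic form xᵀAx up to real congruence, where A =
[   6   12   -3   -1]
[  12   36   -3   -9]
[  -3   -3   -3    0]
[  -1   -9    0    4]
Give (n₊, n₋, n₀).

step 0: pivot 6 → sign +
step 1: pivot 12 → sign +
step 2: pivot -21/4 → sign −
step 3: pivot 1/21 → sign +
signature = (3, 1, 0)

Answer: (3, 1, 0)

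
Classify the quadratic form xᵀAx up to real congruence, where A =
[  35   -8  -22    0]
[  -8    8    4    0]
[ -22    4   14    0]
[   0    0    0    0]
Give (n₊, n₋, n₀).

step 0: pivot 35 → sign +
step 1: pivot 216/35 → sign +
step 2: row/col 2 already zero → sign 0
step 3: row/col 3 already zero → sign 0
signature = (2, 0, 2)

Answer: (2, 0, 2)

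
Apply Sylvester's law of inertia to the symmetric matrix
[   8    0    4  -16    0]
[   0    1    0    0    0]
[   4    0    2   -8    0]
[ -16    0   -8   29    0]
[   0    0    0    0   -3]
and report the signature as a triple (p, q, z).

Answer: (2, 2, 1)

Derivation:
step 0: pivot 8 → sign +
step 1: pivot 1 → sign +
step 2: pivot -3 → sign −
step 3: pivot -3 → sign −
step 4: row/col 4 already zero → sign 0
signature = (2, 2, 1)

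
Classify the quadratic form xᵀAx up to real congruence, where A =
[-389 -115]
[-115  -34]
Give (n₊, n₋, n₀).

step 0: pivot -389 → sign −
step 1: pivot -1/389 → sign −
signature = (0, 2, 0)

Answer: (0, 2, 0)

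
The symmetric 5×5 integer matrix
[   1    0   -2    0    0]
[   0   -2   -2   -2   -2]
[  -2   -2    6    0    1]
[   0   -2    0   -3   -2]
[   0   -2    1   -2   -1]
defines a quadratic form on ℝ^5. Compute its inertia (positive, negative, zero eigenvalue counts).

Answer: (2, 3, 0)

Derivation:
step 0: pivot 1 → sign +
step 1: pivot -2 → sign −
step 2: pivot 4 → sign +
step 3: pivot -2 → sign −
step 4: pivot -1/8 → sign −
signature = (2, 3, 0)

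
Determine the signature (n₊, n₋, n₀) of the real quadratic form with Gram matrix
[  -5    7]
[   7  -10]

Answer: (0, 2, 0)

Derivation:
step 0: pivot -5 → sign −
step 1: pivot -1/5 → sign −
signature = (0, 2, 0)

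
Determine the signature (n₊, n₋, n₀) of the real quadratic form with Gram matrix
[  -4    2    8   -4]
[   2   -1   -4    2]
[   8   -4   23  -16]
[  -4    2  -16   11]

Answer: (2, 1, 1)

Derivation:
step 0: pivot -4 → sign −
step 1: pivot 39 → sign +
step 2: pivot 3/13 → sign +
step 3: row/col 3 already zero → sign 0
signature = (2, 1, 1)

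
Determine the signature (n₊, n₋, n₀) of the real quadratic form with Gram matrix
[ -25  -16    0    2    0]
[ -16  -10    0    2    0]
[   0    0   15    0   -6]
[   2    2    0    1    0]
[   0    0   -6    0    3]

Answer: (3, 2, 0)

Derivation:
step 0: pivot -25 → sign −
step 1: pivot 6/25 → sign +
step 2: pivot 15 → sign +
step 3: pivot -1 → sign −
step 4: pivot 3/5 → sign +
signature = (3, 2, 0)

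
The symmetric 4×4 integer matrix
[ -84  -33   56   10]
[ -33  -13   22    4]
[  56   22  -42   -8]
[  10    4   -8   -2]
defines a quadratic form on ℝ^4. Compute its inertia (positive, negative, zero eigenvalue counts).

Answer: (0, 4, 0)

Derivation:
step 0: pivot -84 → sign −
step 1: pivot -1/28 → sign −
step 2: pivot -14/3 → sign −
step 3: pivot -2/7 → sign −
signature = (0, 4, 0)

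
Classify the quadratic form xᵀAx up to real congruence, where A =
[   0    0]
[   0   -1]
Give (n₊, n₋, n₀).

Answer: (0, 1, 1)

Derivation:
step 0: pivot -1 → sign −
step 1: row/col 1 already zero → sign 0
signature = (0, 1, 1)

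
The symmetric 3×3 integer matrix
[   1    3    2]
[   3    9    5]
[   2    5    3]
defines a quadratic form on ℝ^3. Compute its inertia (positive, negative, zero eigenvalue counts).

Answer: (2, 1, 0)

Derivation:
step 0: pivot 1 → sign +
step 1: pivot -1 → sign −
step 2: pivot 1 → sign +
signature = (2, 1, 0)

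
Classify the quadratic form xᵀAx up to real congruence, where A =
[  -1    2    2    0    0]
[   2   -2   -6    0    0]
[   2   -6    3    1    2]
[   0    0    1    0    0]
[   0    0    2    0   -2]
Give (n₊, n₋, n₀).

Answer: (2, 3, 0)

Derivation:
step 0: pivot -1 → sign −
step 1: pivot 2 → sign +
step 2: pivot 5 → sign +
step 3: pivot -1/5 → sign −
step 4: pivot -2 → sign −
signature = (2, 3, 0)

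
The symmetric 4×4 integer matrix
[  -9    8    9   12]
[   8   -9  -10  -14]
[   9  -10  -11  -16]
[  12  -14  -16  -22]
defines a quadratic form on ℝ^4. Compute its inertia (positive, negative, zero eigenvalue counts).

step 0: pivot -9 → sign −
step 1: pivot -17/9 → sign −
step 2: pivot 2/17 → sign +
step 3: pivot -2 → sign −
signature = (1, 3, 0)

Answer: (1, 3, 0)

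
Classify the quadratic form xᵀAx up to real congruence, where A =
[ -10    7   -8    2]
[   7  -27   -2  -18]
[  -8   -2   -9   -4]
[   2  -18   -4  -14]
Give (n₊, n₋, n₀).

Answer: (1, 3, 0)

Derivation:
step 0: pivot -10 → sign −
step 1: pivot -221/10 → sign −
step 2: pivot 3/221 → sign +
step 3: pivot -2 → sign −
signature = (1, 3, 0)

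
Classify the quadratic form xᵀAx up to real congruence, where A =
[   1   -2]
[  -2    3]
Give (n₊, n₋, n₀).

Answer: (1, 1, 0)

Derivation:
step 0: pivot 1 → sign +
step 1: pivot -1 → sign −
signature = (1, 1, 0)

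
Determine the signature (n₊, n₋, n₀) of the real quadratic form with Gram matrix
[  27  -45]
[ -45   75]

step 0: pivot 27 → sign +
step 1: row/col 1 already zero → sign 0
signature = (1, 0, 1)

Answer: (1, 0, 1)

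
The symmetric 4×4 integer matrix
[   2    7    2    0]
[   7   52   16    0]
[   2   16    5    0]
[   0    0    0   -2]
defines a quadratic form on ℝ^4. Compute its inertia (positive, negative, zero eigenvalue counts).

step 0: pivot 2 → sign +
step 1: pivot 55/2 → sign +
step 2: pivot 3/55 → sign +
step 3: pivot -2 → sign −
signature = (3, 1, 0)

Answer: (3, 1, 0)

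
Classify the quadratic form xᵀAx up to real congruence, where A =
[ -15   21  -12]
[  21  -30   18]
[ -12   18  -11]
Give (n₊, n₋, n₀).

Answer: (1, 2, 0)

Derivation:
step 0: pivot -15 → sign −
step 1: pivot -3/5 → sign −
step 2: pivot 1 → sign +
signature = (1, 2, 0)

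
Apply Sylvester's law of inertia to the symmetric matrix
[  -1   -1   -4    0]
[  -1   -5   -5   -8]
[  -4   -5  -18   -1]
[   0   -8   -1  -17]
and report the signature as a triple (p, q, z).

step 0: pivot -1 → sign −
step 1: pivot -4 → sign −
step 2: pivot -7/4 → sign −
step 3: pivot -3/7 → sign −
signature = (0, 4, 0)

Answer: (0, 4, 0)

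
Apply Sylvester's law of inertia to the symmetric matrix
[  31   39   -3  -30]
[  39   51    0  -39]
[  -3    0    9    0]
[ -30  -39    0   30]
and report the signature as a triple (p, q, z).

step 0: pivot 31 → sign +
step 1: pivot 60/31 → sign +
step 2: pivot 27/20 → sign +
step 3: row/col 3 already zero → sign 0
signature = (3, 0, 1)

Answer: (3, 0, 1)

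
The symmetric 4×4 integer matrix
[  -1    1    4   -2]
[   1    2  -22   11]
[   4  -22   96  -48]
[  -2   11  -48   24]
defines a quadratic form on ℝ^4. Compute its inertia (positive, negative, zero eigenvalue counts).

step 0: pivot -1 → sign −
step 1: pivot 3 → sign +
step 2: pivot 4 → sign +
step 3: row/col 3 already zero → sign 0
signature = (2, 1, 1)

Answer: (2, 1, 1)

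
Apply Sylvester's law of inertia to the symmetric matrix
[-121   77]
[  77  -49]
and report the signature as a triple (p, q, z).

step 0: pivot -121 → sign −
step 1: row/col 1 already zero → sign 0
signature = (0, 1, 1)

Answer: (0, 1, 1)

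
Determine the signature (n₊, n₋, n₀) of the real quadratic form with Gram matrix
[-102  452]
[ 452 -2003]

Answer: (0, 2, 0)

Derivation:
step 0: pivot -102 → sign −
step 1: pivot -1/51 → sign −
signature = (0, 2, 0)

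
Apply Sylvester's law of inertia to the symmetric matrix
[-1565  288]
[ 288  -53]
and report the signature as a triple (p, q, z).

step 0: pivot -1565 → sign −
step 1: pivot -1/1565 → sign −
signature = (0, 2, 0)

Answer: (0, 2, 0)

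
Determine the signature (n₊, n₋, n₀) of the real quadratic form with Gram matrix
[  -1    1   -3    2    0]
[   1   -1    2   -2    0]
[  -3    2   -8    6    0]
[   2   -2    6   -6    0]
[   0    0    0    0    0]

Answer: (1, 3, 1)

Derivation:
step 0: pivot -1 → sign −
step 1: pivot 1 → sign +
step 2: pivot -1 → sign −
step 3: pivot -2 → sign −
step 4: row/col 4 already zero → sign 0
signature = (1, 3, 1)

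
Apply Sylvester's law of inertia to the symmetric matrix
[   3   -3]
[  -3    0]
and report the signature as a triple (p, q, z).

step 0: pivot 3 → sign +
step 1: pivot -3 → sign −
signature = (1, 1, 0)

Answer: (1, 1, 0)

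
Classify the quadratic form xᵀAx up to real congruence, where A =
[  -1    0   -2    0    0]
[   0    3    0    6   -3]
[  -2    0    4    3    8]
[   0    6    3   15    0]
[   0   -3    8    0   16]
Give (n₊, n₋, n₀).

step 0: pivot -1 → sign −
step 1: pivot 3 → sign +
step 2: pivot 8 → sign +
step 3: pivot 15/8 → sign +
step 4: pivot 1/5 → sign +
signature = (4, 1, 0)

Answer: (4, 1, 0)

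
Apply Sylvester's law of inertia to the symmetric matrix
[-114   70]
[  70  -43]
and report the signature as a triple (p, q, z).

step 0: pivot -114 → sign −
step 1: pivot -1/57 → sign −
signature = (0, 2, 0)

Answer: (0, 2, 0)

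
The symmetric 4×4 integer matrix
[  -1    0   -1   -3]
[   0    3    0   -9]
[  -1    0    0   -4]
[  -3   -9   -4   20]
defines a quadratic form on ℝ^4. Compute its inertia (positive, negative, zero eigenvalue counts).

Answer: (3, 1, 0)

Derivation:
step 0: pivot -1 → sign −
step 1: pivot 3 → sign +
step 2: pivot 1 → sign +
step 3: pivot 1 → sign +
signature = (3, 1, 0)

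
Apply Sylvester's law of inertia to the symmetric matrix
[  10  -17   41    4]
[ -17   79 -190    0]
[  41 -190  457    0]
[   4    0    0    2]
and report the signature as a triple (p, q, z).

step 0: pivot 10 → sign +
step 1: pivot 501/10 → sign +
step 2: pivot 6/167 → sign +
step 3: pivot -2/3 → sign −
signature = (3, 1, 0)

Answer: (3, 1, 0)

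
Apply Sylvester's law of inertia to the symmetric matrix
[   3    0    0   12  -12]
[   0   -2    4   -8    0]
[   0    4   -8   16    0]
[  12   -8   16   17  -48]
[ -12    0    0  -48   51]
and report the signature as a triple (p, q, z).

step 0: pivot 3 → sign +
step 1: pivot -2 → sign −
step 2: pivot 1 → sign +
step 3: pivot 3 → sign +
step 4: row/col 4 already zero → sign 0
signature = (3, 1, 1)

Answer: (3, 1, 1)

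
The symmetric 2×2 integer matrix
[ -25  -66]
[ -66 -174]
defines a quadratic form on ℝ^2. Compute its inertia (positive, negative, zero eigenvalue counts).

step 0: pivot -25 → sign −
step 1: pivot 6/25 → sign +
signature = (1, 1, 0)

Answer: (1, 1, 0)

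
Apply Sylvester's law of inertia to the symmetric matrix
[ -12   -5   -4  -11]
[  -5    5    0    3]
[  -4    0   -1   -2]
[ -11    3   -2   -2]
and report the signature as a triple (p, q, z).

Answer: (2, 2, 0)

Derivation:
step 0: pivot -12 → sign −
step 1: pivot 85/12 → sign +
step 2: pivot -1/17 → sign −
step 3: pivot 1/5 → sign +
signature = (2, 2, 0)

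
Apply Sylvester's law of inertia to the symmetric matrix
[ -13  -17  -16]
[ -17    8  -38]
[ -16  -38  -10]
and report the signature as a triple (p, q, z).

Answer: (2, 1, 0)

Derivation:
step 0: pivot -13 → sign −
step 1: pivot 393/13 → sign +
step 2: pivot 6/131 → sign +
signature = (2, 1, 0)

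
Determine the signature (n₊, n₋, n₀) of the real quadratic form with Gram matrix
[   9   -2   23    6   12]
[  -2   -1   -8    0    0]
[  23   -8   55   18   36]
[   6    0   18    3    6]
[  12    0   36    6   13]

step 0: pivot 9 → sign +
step 1: pivot -13/9 → sign −
step 2: pivot 2 → sign +
step 3: pivot 3/13 → sign +
step 4: pivot 1 → sign +
signature = (4, 1, 0)

Answer: (4, 1, 0)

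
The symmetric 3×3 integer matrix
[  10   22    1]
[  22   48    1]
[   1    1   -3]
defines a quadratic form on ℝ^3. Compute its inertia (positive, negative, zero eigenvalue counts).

Answer: (2, 1, 0)

Derivation:
step 0: pivot 10 → sign +
step 1: pivot -2/5 → sign −
step 2: pivot 1/2 → sign +
signature = (2, 1, 0)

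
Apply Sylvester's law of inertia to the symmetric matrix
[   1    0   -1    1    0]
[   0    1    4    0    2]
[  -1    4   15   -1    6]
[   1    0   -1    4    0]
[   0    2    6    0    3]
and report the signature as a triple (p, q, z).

step 0: pivot 1 → sign +
step 1: pivot 1 → sign +
step 2: pivot -2 → sign −
step 3: pivot 3 → sign +
step 4: pivot 1 → sign +
signature = (4, 1, 0)

Answer: (4, 1, 0)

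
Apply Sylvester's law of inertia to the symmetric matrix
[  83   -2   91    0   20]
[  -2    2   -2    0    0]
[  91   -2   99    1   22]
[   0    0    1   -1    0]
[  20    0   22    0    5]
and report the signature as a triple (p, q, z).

Answer: (4, 1, 0)

Derivation:
step 0: pivot 83 → sign +
step 1: pivot 162/83 → sign +
step 2: pivot -64/81 → sign −
step 3: pivot 17/64 → sign +
step 4: pivot 1/17 → sign +
signature = (4, 1, 0)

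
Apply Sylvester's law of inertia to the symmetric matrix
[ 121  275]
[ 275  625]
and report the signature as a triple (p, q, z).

step 0: pivot 121 → sign +
step 1: row/col 1 already zero → sign 0
signature = (1, 0, 1)

Answer: (1, 0, 1)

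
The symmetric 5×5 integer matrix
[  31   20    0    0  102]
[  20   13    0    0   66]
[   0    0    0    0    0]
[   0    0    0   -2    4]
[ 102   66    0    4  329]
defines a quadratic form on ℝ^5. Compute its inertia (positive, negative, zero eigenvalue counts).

Answer: (3, 1, 1)

Derivation:
step 0: pivot 31 → sign +
step 1: pivot 3/31 → sign +
step 2: pivot -2 → sign −
step 3: pivot 1 → sign +
step 4: row/col 4 already zero → sign 0
signature = (3, 1, 1)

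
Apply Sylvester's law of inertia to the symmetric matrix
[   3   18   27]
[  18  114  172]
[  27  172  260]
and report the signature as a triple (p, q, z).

step 0: pivot 3 → sign +
step 1: pivot 6 → sign +
step 2: pivot 1/3 → sign +
signature = (3, 0, 0)

Answer: (3, 0, 0)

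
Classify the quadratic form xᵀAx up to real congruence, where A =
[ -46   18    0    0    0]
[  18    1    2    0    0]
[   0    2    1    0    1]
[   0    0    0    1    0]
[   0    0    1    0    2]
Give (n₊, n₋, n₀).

step 0: pivot -46 → sign −
step 1: pivot 185/23 → sign +
step 2: pivot 93/185 → sign +
step 3: pivot 1 → sign +
step 4: pivot 1/93 → sign +
signature = (4, 1, 0)

Answer: (4, 1, 0)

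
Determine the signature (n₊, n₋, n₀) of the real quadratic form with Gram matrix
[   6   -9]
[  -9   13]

Answer: (1, 1, 0)

Derivation:
step 0: pivot 6 → sign +
step 1: pivot -1/2 → sign −
signature = (1, 1, 0)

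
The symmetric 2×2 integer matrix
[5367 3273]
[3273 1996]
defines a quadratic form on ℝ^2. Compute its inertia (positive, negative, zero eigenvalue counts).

Answer: (2, 0, 0)

Derivation:
step 0: pivot 5367 → sign +
step 1: pivot 1/1789 → sign +
signature = (2, 0, 0)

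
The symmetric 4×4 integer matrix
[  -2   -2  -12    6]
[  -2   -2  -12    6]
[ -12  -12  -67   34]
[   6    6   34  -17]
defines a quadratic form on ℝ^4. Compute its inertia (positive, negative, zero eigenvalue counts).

step 0: pivot -2 → sign −
step 1: pivot 5 → sign +
step 2: pivot 1/5 → sign +
step 3: row/col 3 already zero → sign 0
signature = (2, 1, 1)

Answer: (2, 1, 1)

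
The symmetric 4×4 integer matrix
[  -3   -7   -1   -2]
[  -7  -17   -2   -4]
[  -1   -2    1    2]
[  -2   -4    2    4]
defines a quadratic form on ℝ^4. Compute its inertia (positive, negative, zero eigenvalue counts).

Answer: (1, 2, 1)

Derivation:
step 0: pivot -3 → sign −
step 1: pivot -2/3 → sign −
step 2: pivot 3/2 → sign +
step 3: row/col 3 already zero → sign 0
signature = (1, 2, 1)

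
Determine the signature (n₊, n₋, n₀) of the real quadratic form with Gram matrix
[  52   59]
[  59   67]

step 0: pivot 52 → sign +
step 1: pivot 3/52 → sign +
signature = (2, 0, 0)

Answer: (2, 0, 0)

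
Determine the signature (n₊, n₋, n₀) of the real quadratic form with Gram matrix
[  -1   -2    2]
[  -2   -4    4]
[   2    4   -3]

Answer: (1, 1, 1)

Derivation:
step 0: pivot -1 → sign −
step 1: pivot 1 → sign +
step 2: row/col 2 already zero → sign 0
signature = (1, 1, 1)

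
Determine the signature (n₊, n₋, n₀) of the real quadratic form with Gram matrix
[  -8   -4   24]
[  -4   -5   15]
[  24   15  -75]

step 0: pivot -8 → sign −
step 1: pivot -3 → sign −
step 2: row/col 2 already zero → sign 0
signature = (0, 2, 1)

Answer: (0, 2, 1)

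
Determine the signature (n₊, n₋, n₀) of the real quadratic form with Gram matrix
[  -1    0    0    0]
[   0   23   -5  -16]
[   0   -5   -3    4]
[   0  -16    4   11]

Answer: (1, 3, 0)

Derivation:
step 0: pivot -1 → sign −
step 1: pivot 23 → sign +
step 2: pivot -94/23 → sign −
step 3: pivot -3/47 → sign −
signature = (1, 3, 0)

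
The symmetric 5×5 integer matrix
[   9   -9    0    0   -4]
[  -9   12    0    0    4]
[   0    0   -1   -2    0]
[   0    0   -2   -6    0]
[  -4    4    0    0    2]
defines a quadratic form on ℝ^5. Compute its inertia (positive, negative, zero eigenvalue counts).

Answer: (3, 2, 0)

Derivation:
step 0: pivot 9 → sign +
step 1: pivot 3 → sign +
step 2: pivot -1 → sign −
step 3: pivot -2 → sign −
step 4: pivot 2/9 → sign +
signature = (3, 2, 0)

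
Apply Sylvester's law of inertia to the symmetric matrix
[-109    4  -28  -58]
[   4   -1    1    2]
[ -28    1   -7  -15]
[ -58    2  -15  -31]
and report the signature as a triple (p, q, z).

step 0: pivot -109 → sign −
step 1: pivot -93/109 → sign −
step 2: pivot 6/31 → sign +
step 3: pivot -1/6 → sign −
signature = (1, 3, 0)

Answer: (1, 3, 0)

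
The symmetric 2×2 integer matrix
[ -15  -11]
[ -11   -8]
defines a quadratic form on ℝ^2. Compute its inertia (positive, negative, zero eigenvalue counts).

Answer: (1, 1, 0)

Derivation:
step 0: pivot -15 → sign −
step 1: pivot 1/15 → sign +
signature = (1, 1, 0)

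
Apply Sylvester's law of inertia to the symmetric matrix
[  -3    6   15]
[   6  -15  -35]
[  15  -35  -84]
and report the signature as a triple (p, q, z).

step 0: pivot -3 → sign −
step 1: pivot -3 → sign −
step 2: pivot -2/3 → sign −
signature = (0, 3, 0)

Answer: (0, 3, 0)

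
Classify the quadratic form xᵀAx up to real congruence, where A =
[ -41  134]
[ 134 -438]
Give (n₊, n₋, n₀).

Answer: (0, 2, 0)

Derivation:
step 0: pivot -41 → sign −
step 1: pivot -2/41 → sign −
signature = (0, 2, 0)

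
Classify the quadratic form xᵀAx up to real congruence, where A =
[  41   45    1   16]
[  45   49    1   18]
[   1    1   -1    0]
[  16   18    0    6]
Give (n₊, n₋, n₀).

step 0: pivot 41 → sign +
step 1: pivot -16/41 → sign −
step 2: pivot -1 → sign −
step 3: pivot 1/2 → sign +
signature = (2, 2, 0)

Answer: (2, 2, 0)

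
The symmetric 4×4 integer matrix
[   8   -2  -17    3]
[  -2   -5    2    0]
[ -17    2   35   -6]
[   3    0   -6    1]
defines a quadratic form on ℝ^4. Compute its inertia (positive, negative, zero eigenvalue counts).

step 0: pivot 8 → sign +
step 1: pivot -11/2 → sign −
step 2: pivot -9/44 → sign −
step 3: row/col 3 already zero → sign 0
signature = (1, 2, 1)

Answer: (1, 2, 1)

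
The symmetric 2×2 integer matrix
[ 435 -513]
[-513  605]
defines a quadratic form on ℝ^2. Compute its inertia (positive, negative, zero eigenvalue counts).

Answer: (2, 0, 0)

Derivation:
step 0: pivot 435 → sign +
step 1: pivot 2/145 → sign +
signature = (2, 0, 0)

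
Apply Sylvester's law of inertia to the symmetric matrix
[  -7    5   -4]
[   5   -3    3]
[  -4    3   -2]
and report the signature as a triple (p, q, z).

step 0: pivot -7 → sign −
step 1: pivot 4/7 → sign +
step 2: pivot 1/4 → sign +
signature = (2, 1, 0)

Answer: (2, 1, 0)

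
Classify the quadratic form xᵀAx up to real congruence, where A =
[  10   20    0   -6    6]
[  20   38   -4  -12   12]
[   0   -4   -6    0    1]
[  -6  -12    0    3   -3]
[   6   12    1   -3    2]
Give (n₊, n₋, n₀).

Answer: (2, 3, 0)

Derivation:
step 0: pivot 10 → sign +
step 1: pivot -2 → sign −
step 2: pivot 2 → sign +
step 3: pivot -3/5 → sign −
step 4: pivot -3/2 → sign −
signature = (2, 3, 0)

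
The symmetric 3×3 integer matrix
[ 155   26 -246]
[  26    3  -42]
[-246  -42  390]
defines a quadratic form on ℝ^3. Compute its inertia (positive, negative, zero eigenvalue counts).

Answer: (1, 2, 0)

Derivation:
step 0: pivot 155 → sign +
step 1: pivot -211/155 → sign −
step 2: pivot -6/211 → sign −
signature = (1, 2, 0)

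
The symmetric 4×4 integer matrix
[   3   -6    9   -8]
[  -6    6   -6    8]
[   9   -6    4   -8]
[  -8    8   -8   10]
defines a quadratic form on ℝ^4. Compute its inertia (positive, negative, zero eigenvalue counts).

step 0: pivot 3 → sign +
step 1: pivot -6 → sign −
step 2: pivot 1 → sign +
step 3: pivot -2/3 → sign −
signature = (2, 2, 0)

Answer: (2, 2, 0)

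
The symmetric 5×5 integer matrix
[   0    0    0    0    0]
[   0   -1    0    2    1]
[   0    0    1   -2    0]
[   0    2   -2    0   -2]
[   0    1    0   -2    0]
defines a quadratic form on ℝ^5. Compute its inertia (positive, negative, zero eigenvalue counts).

Answer: (2, 1, 2)

Derivation:
step 0: pivot -1 → sign −
step 1: pivot 1 → sign +
step 2: pivot 1 → sign +
step 3: row/col 3 already zero → sign 0
step 4: row/col 4 already zero → sign 0
signature = (2, 1, 2)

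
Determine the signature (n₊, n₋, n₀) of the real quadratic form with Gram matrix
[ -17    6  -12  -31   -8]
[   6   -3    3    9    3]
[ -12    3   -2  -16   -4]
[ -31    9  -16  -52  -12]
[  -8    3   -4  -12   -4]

Answer: (2, 3, 0)

Derivation:
step 0: pivot -17 → sign −
step 1: pivot -15/17 → sign −
step 2: pivot 41/5 → sign +
step 3: pivot -9/41 → sign −
step 4: pivot 2 → sign +
signature = (2, 3, 0)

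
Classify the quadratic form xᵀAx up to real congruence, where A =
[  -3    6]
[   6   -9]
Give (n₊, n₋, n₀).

step 0: pivot -3 → sign −
step 1: pivot 3 → sign +
signature = (1, 1, 0)

Answer: (1, 1, 0)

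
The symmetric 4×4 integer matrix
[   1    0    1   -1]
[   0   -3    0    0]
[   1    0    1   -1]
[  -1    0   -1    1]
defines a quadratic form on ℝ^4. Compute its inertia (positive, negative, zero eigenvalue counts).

step 0: pivot 1 → sign +
step 1: pivot -3 → sign −
step 2: row/col 2 already zero → sign 0
step 3: row/col 3 already zero → sign 0
signature = (1, 1, 2)

Answer: (1, 1, 2)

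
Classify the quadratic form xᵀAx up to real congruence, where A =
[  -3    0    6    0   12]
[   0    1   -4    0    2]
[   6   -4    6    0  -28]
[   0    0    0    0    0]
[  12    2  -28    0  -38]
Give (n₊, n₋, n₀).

Answer: (2, 2, 1)

Derivation:
step 0: pivot -3 → sign −
step 1: pivot 1 → sign +
step 2: pivot 2 → sign +
step 3: pivot -2 → sign −
step 4: row/col 4 already zero → sign 0
signature = (2, 2, 1)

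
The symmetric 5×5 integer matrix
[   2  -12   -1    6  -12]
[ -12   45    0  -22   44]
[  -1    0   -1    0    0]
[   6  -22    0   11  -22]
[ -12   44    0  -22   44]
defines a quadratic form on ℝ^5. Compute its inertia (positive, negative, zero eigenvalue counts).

Answer: (2, 2, 1)

Derivation:
step 0: pivot 2 → sign +
step 1: pivot -27 → sign −
step 2: pivot -1/6 → sign −
step 3: pivot 1/3 → sign +
step 4: row/col 4 already zero → sign 0
signature = (2, 2, 1)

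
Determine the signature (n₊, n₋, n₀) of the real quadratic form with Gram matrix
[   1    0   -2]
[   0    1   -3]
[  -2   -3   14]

Answer: (3, 0, 0)

Derivation:
step 0: pivot 1 → sign +
step 1: pivot 1 → sign +
step 2: pivot 1 → sign +
signature = (3, 0, 0)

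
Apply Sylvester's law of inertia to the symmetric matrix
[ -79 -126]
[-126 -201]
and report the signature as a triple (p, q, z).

Answer: (0, 2, 0)

Derivation:
step 0: pivot -79 → sign −
step 1: pivot -3/79 → sign −
signature = (0, 2, 0)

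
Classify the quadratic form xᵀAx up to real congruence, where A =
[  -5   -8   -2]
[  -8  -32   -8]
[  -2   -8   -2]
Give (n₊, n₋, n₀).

step 0: pivot -5 → sign −
step 1: pivot -96/5 → sign −
step 2: row/col 2 already zero → sign 0
signature = (0, 2, 1)

Answer: (0, 2, 1)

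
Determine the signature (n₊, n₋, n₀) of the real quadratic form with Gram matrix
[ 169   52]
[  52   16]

step 0: pivot 169 → sign +
step 1: row/col 1 already zero → sign 0
signature = (1, 0, 1)

Answer: (1, 0, 1)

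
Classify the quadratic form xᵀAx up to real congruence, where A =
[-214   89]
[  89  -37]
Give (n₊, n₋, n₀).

step 0: pivot -214 → sign −
step 1: pivot 3/214 → sign +
signature = (1, 1, 0)

Answer: (1, 1, 0)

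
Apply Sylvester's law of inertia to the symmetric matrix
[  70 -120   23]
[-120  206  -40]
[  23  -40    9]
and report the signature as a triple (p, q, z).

Answer: (3, 0, 0)

Derivation:
step 0: pivot 70 → sign +
step 1: pivot 2/7 → sign +
step 2: pivot 3/10 → sign +
signature = (3, 0, 0)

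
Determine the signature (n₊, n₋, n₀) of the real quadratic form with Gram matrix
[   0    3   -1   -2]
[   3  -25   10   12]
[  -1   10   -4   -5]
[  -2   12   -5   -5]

Answer: (1, 2, 1)

Derivation:
step 0: pivot -25 → sign −
step 1: pivot 9/25 → sign +
step 2: pivot -1/9 → sign −
step 3: row/col 3 already zero → sign 0
signature = (1, 2, 1)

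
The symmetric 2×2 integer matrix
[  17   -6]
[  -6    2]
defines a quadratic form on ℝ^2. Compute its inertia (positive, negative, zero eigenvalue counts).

Answer: (1, 1, 0)

Derivation:
step 0: pivot 17 → sign +
step 1: pivot -2/17 → sign −
signature = (1, 1, 0)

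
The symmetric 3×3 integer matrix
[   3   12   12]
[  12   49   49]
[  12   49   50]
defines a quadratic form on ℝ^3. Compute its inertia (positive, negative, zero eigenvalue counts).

Answer: (3, 0, 0)

Derivation:
step 0: pivot 3 → sign +
step 1: pivot 1 → sign +
step 2: pivot 1 → sign +
signature = (3, 0, 0)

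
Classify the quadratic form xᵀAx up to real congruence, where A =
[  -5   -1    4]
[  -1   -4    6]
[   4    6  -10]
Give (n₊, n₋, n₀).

Answer: (1, 2, 0)

Derivation:
step 0: pivot -5 → sign −
step 1: pivot -19/5 → sign −
step 2: pivot 6/19 → sign +
signature = (1, 2, 0)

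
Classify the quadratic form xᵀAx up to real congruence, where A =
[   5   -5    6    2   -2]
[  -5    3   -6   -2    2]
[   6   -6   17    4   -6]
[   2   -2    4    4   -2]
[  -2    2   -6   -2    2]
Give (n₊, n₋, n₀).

Answer: (3, 2, 0)

Derivation:
step 0: pivot 5 → sign +
step 1: pivot -2 → sign −
step 2: pivot 49/5 → sign +
step 3: pivot 144/49 → sign +
step 4: pivot -1/4 → sign −
signature = (3, 2, 0)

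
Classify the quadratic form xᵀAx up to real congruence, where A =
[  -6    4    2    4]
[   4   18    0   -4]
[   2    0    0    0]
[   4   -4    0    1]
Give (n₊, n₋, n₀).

Answer: (3, 1, 0)

Derivation:
step 0: pivot -6 → sign −
step 1: pivot 62/3 → sign +
step 2: pivot 18/31 → sign +
step 3: pivot 1/9 → sign +
signature = (3, 1, 0)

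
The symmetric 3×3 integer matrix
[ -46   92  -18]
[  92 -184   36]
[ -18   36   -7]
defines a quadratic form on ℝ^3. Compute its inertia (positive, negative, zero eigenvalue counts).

Answer: (1, 1, 1)

Derivation:
step 0: pivot -46 → sign −
step 1: pivot 1/23 → sign +
step 2: row/col 2 already zero → sign 0
signature = (1, 1, 1)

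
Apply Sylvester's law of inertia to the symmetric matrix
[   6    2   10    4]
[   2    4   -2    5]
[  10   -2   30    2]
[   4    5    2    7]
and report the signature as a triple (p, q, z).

Answer: (3, 0, 1)

Derivation:
step 0: pivot 6 → sign +
step 1: pivot 10/3 → sign +
step 2: pivot 24/5 → sign +
step 3: row/col 3 already zero → sign 0
signature = (3, 0, 1)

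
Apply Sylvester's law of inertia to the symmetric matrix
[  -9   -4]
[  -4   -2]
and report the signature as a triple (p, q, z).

step 0: pivot -9 → sign −
step 1: pivot -2/9 → sign −
signature = (0, 2, 0)

Answer: (0, 2, 0)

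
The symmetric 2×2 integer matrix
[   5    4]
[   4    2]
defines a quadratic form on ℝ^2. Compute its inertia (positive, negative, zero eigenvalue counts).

step 0: pivot 5 → sign +
step 1: pivot -6/5 → sign −
signature = (1, 1, 0)

Answer: (1, 1, 0)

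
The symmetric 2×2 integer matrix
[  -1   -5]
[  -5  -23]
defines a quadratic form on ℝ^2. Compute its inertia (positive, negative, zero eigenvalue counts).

Answer: (1, 1, 0)

Derivation:
step 0: pivot -1 → sign −
step 1: pivot 2 → sign +
signature = (1, 1, 0)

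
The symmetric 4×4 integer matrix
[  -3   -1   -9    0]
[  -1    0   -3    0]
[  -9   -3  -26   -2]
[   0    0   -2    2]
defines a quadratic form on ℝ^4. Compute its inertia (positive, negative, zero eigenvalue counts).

Answer: (2, 2, 0)

Derivation:
step 0: pivot -3 → sign −
step 1: pivot 1/3 → sign +
step 2: pivot 1 → sign +
step 3: pivot -2 → sign −
signature = (2, 2, 0)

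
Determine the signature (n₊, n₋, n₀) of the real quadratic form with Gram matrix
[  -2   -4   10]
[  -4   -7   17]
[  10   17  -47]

step 0: pivot -2 → sign −
step 1: pivot 1 → sign +
step 2: pivot -6 → sign −
signature = (1, 2, 0)

Answer: (1, 2, 0)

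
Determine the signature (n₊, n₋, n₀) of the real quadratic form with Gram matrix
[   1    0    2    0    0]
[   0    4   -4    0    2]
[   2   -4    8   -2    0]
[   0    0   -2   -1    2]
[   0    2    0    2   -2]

Answer: (3, 1, 1)

Derivation:
step 0: pivot 1 → sign +
step 1: pivot 4 → sign +
step 2: pivot -1 → sign −
step 3: pivot 4 → sign +
step 4: row/col 4 already zero → sign 0
signature = (3, 1, 1)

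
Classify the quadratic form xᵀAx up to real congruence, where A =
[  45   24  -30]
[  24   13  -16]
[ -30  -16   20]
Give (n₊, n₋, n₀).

step 0: pivot 45 → sign +
step 1: pivot 1/5 → sign +
step 2: row/col 2 already zero → sign 0
signature = (2, 0, 1)

Answer: (2, 0, 1)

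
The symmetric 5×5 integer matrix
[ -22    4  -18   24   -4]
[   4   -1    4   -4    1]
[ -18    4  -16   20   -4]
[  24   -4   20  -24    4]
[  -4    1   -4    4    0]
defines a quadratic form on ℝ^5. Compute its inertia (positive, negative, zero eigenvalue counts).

Answer: (2, 2, 1)

Derivation:
step 0: pivot -22 → sign −
step 1: pivot -3/11 → sign −
step 2: pivot 2/3 → sign +
step 3: pivot 1 → sign +
step 4: row/col 4 already zero → sign 0
signature = (2, 2, 1)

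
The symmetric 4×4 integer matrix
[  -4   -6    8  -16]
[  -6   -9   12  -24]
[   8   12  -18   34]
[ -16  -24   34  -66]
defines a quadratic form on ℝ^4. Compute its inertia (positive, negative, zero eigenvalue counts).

step 0: pivot -4 → sign −
step 1: pivot -2 → sign −
step 2: row/col 2 already zero → sign 0
step 3: row/col 3 already zero → sign 0
signature = (0, 2, 2)

Answer: (0, 2, 2)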